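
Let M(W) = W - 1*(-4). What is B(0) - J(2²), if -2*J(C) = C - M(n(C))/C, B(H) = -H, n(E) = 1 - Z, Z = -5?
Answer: ¾ ≈ 0.75000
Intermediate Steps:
n(E) = 6 (n(E) = 1 - 1*(-5) = 1 + 5 = 6)
M(W) = 4 + W (M(W) = W + 4 = 4 + W)
J(C) = 5/C - C/2 (J(C) = -(C - (4 + 6)/C)/2 = -(C - 10/C)/2 = 5/C - C/2)
B(0) - J(2²) = -1*0 - (5/(2²) - ½*2²) = 0 - (5/4 - ½*4) = 0 - (5*(¼) - 2) = 0 - (5/4 - 2) = 0 - 1*(-¾) = 0 + ¾ = ¾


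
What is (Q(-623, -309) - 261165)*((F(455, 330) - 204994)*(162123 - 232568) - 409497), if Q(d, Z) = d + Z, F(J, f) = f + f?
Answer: -3772597781061901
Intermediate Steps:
F(J, f) = 2*f
Q(d, Z) = Z + d
(Q(-623, -309) - 261165)*((F(455, 330) - 204994)*(162123 - 232568) - 409497) = ((-309 - 623) - 261165)*((2*330 - 204994)*(162123 - 232568) - 409497) = (-932 - 261165)*((660 - 204994)*(-70445) - 409497) = -262097*(-204334*(-70445) - 409497) = -262097*(14394308630 - 409497) = -262097*14393899133 = -3772597781061901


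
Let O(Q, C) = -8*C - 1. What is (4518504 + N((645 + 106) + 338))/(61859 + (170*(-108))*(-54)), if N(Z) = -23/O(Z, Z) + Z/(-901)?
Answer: 35472113074418/8268832162487 ≈ 4.2899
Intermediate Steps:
O(Q, C) = -1 - 8*C
N(Z) = -23/(-1 - 8*Z) - Z/901 (N(Z) = -23/(-1 - 8*Z) + Z/(-901) = -23/(-1 - 8*Z) + Z*(-1/901) = -23/(-1 - 8*Z) - Z/901)
(4518504 + N((645 + 106) + 338))/(61859 + (170*(-108))*(-54)) = (4518504 + (20723 - ((645 + 106) + 338)*(1 + 8*((645 + 106) + 338)))/(901*(1 + 8*((645 + 106) + 338))))/(61859 + (170*(-108))*(-54)) = (4518504 + (20723 - (751 + 338)*(1 + 8*(751 + 338)))/(901*(1 + 8*(751 + 338))))/(61859 - 18360*(-54)) = (4518504 + (20723 - 1*1089*(1 + 8*1089))/(901*(1 + 8*1089)))/(61859 + 991440) = (4518504 + (20723 - 1*1089*(1 + 8712))/(901*(1 + 8712)))/1053299 = (4518504 + (1/901)*(20723 - 1*1089*8713)/8713)*(1/1053299) = (4518504 + (1/901)*(1/8713)*(20723 - 9488457))*(1/1053299) = (4518504 + (1/901)*(1/8713)*(-9467734))*(1/1053299) = (4518504 - 9467734/7850413)*(1/1053299) = (35472113074418/7850413)*(1/1053299) = 35472113074418/8268832162487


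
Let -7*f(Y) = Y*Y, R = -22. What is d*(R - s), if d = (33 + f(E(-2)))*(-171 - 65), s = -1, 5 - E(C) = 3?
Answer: 160716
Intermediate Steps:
E(C) = 2 (E(C) = 5 - 1*3 = 5 - 3 = 2)
f(Y) = -Y²/7 (f(Y) = -Y*Y/7 = -Y²/7)
d = -53572/7 (d = (33 - ⅐*2²)*(-171 - 65) = (33 - ⅐*4)*(-236) = (33 - 4/7)*(-236) = (227/7)*(-236) = -53572/7 ≈ -7653.1)
d*(R - s) = -53572*(-22 - 1*(-1))/7 = -53572*(-22 + 1)/7 = -53572/7*(-21) = 160716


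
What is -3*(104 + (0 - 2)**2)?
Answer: -324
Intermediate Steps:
-3*(104 + (0 - 2)**2) = -3*(104 + (-2)**2) = -3*(104 + 4) = -3*108 = -324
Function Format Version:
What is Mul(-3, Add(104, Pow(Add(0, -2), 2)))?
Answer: -324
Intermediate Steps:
Mul(-3, Add(104, Pow(Add(0, -2), 2))) = Mul(-3, Add(104, Pow(-2, 2))) = Mul(-3, Add(104, 4)) = Mul(-3, 108) = -324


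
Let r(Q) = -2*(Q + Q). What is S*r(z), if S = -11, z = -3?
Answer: -132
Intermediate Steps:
r(Q) = -4*Q
S*r(z) = -(-44)*(-3) = -11*12 = -132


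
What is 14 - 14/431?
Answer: 6020/431 ≈ 13.968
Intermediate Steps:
14 - 14/431 = 6020/431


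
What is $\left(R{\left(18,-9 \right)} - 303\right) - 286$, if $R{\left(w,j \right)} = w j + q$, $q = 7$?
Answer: $-744$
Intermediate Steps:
$R{\left(w,j \right)} = 7 + j w$ ($R{\left(w,j \right)} = w j + 7 = j w + 7 = 7 + j w$)
$\left(R{\left(18,-9 \right)} - 303\right) - 286 = \left(\left(7 - 162\right) - 303\right) - 286 = \left(-155 - 303\right) - 286 = -458 - 286 = -744$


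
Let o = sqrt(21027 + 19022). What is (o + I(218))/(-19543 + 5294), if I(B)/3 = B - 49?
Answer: -507/14249 - sqrt(40049)/14249 ≈ -0.049626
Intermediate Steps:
I(B) = -147 + 3*B (I(B) = 3*(B - 49) = 3*(-49 + B) = -147 + 3*B)
o = sqrt(40049) ≈ 200.12
(o + I(218))/(-19543 + 5294) = (sqrt(40049) + (-147 + 3*218))/(-19543 + 5294) = (sqrt(40049) + (-147 + 654))/(-14249) = (sqrt(40049) + 507)*(-1/14249) = (507 + sqrt(40049))*(-1/14249) = -507/14249 - sqrt(40049)/14249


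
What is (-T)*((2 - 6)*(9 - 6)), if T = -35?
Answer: -420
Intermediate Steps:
(-T)*((2 - 6)*(9 - 6)) = (-1*(-35))*((2 - 6)*(9 - 6)) = 35*(-4*3) = 35*(-12) = -420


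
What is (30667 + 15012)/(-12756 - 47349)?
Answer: -45679/60105 ≈ -0.75999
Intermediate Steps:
(30667 + 15012)/(-12756 - 47349) = 45679/(-60105) = 45679*(-1/60105) = -45679/60105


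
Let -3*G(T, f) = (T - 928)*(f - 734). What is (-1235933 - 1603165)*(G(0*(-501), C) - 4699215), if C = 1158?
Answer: 12969163385318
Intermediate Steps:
G(T, f) = -(-928 + T)*(-734 + f)/3 (G(T, f) = -(T - 928)*(f - 734)/3 = -(-928 + T)*(-734 + f)/3)
(-1235933 - 1603165)*(G(0*(-501), C) - 4699215) = (-1235933 - 1603165)*((-681152/3 + 734*(0*(-501))/3 + (928/3)*1158 - ⅓*0*(-501)*1158) - 4699215) = -2839098*((-681152/3 + (734/3)*0 + 358208 - ⅓*0*1158) - 4699215) = -2839098*((-681152/3 + 0 + 358208 + 0) - 4699215) = -2839098*(393472/3 - 4699215) = -2839098*(-13704173/3) = 12969163385318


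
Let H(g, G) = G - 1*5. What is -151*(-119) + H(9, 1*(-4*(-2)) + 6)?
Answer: 17978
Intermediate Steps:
H(g, G) = -5 + G (H(g, G) = G - 5 = -5 + G)
-151*(-119) + H(9, 1*(-4*(-2)) + 6) = -151*(-119) + (-5 + (1*(-4*(-2)) + 6)) = 17969 + (-5 + (1*8 + 6)) = 17969 + (-5 + (8 + 6)) = 17969 + (-5 + 14) = 17969 + 9 = 17978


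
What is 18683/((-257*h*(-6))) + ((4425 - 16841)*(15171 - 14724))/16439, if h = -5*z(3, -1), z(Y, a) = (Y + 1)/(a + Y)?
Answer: -85887389677/253489380 ≈ -338.82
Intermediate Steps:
z(Y, a) = (1 + Y)/(Y + a)
h = -10 (h = -5*(1 + 3)/(3 - 1) = -5*4/2 = -5*2 = -10)
18683/((-257*h*(-6))) + ((4425 - 16841)*(15171 - 14724))/16439 = 18683/((-(-2570)*(-6))) + ((4425 - 16841)*(15171 - 14724))/16439 = 18683/((-257*60)) - 12416*447*(1/16439) = 18683/(-15420) - 5549952*1/16439 = 18683*(-1/15420) - 5549952/16439 = -18683/15420 - 5549952/16439 = -85887389677/253489380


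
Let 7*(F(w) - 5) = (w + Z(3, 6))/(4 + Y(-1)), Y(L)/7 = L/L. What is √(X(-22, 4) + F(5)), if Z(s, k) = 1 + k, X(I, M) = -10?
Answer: I*√28721/77 ≈ 2.2009*I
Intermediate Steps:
Y(L) = 7 (Y(L) = 7*(L/L) = 7*1 = 7)
F(w) = 56/11 + w/77 (F(w) = 5 + ((w + (1 + 6))/(4 + 7))/7 = 5 + ((w + 7)/11)/7 = 5 + ((7 + w)*(1/11))/7 = 5 + (7/11 + w/11)/7 = 5 + (1/11 + w/77) = 56/11 + w/77)
√(X(-22, 4) + F(5)) = √(-10 + (56/11 + (1/77)*5)) = √(-10 + (56/11 + 5/77)) = √(-10 + 397/77) = √(-373/77) = I*√28721/77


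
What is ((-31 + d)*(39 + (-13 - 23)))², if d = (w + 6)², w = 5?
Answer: 72900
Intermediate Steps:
d = 121 (d = (5 + 6)² = 11² = 121)
((-31 + d)*(39 + (-13 - 23)))² = ((-31 + 121)*(39 + (-13 - 23)))² = (90*(39 - 36))² = (90*3)² = 270² = 72900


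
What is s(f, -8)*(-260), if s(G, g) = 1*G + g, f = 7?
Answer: 260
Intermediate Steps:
s(G, g) = G + g
s(f, -8)*(-260) = (7 - 8)*(-260) = -1*(-260) = 260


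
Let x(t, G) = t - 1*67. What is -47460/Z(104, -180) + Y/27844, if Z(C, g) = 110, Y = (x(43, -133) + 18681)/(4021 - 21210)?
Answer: -2271485714163/5264715676 ≈ -431.45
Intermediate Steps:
x(t, G) = -67 + t (x(t, G) = t - 67 = -67 + t)
Y = -18657/17189 (Y = ((-67 + 43) + 18681)/(4021 - 21210) = (-24 + 18681)/(-17189) = 18657*(-1/17189) = -18657/17189 ≈ -1.0854)
-47460/Z(104, -180) + Y/27844 = -47460/110 - 18657/17189/27844 = -47460*1/110 - 18657/17189*1/27844 = -4746/11 - 18657/478610516 = -2271485714163/5264715676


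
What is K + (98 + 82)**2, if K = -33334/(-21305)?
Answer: 690315334/21305 ≈ 32402.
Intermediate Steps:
K = 33334/21305 (K = -33334*(-1/21305) = 33334/21305 ≈ 1.5646)
K + (98 + 82)**2 = 33334/21305 + (98 + 82)**2 = 33334/21305 + 180**2 = 33334/21305 + 32400 = 690315334/21305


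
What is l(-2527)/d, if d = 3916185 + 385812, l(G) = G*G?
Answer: 912247/614571 ≈ 1.4844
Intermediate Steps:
l(G) = G²
d = 4301997
l(-2527)/d = (-2527)²/4301997 = 6385729*(1/4301997) = 912247/614571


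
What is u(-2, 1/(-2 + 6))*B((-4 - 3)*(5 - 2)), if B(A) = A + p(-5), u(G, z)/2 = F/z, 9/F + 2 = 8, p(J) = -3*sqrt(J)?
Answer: -252 - 36*I*sqrt(5) ≈ -252.0 - 80.498*I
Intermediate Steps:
F = 3/2 (F = 9/(-2 + 8) = 9/6 = 9*(1/6) = 3/2 ≈ 1.5000)
u(G, z) = 3/z (u(G, z) = 2*(3/(2*z)) = 3/z)
B(A) = A - 3*I*sqrt(5)
u(-2, 1/(-2 + 6))*B((-4 - 3)*(5 - 2)) = (3/(1/(-2 + 6)))*((-4 - 3)*(5 - 2) - 3*I*sqrt(5)) = (3/(1/4))*(-7*3 - 3*I*sqrt(5)) = (3/(1/4))*(-21 - 3*I*sqrt(5)) = (3*4)*(-21 - 3*I*sqrt(5)) = 12*(-21 - 3*I*sqrt(5)) = -252 - 36*I*sqrt(5)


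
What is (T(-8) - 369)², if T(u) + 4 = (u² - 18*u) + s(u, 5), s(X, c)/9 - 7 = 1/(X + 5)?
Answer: 11025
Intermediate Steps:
s(X, c) = 63 + 9/(5 + X) (s(X, c) = 63 + 9/(X + 5) = 63 + 9/(5 + X))
T(u) = -4 + u² - 18*u + 9*(36 + 7*u)/(5 + u) (T(u) = -4 + ((u² - 18*u) + 9*(36 + 7*u)/(5 + u)) = -4 + (u² - 18*u + 9*(36 + 7*u)/(5 + u)) = -4 + u² - 18*u + 9*(36 + 7*u)/(5 + u))
(T(-8) - 369)² = ((304 + (-8)³ - 31*(-8) - 13*(-8)²)/(5 - 8) - 369)² = ((304 - 512 + 248 - 13*64)/(-3) - 369)² = (-(304 - 512 + 248 - 832)/3 - 369)² = (-⅓*(-792) - 369)² = (264 - 369)² = (-105)² = 11025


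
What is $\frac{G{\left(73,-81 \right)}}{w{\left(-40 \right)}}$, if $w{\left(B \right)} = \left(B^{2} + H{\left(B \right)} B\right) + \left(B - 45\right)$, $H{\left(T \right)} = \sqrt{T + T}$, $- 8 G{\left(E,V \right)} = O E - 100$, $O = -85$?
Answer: $\frac{382083}{775432} + \frac{5044 i \sqrt{5}}{96929} \approx 0.49274 + 0.11636 i$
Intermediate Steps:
$G{\left(E,V \right)} = \frac{25}{2} + \frac{85 E}{8}$ ($G{\left(E,V \right)} = - \frac{- 85 E - 100}{8} = - \frac{-100 - 85 E}{8} = \frac{25}{2} + \frac{85 E}{8}$)
$H{\left(T \right)} = \sqrt{2} \sqrt{T}$ ($H{\left(T \right)} = \sqrt{2 T} = \sqrt{2} \sqrt{T}$)
$w{\left(B \right)} = -45 + B + B^{2} + \sqrt{2} B^{\frac{3}{2}}$ ($w{\left(B \right)} = \left(B^{2} + \sqrt{2} \sqrt{B} B\right) + \left(B - 45\right) = \left(B^{2} + \sqrt{2} B^{\frac{3}{2}}\right) + \left(-45 + B\right) = -45 + B + B^{2} + \sqrt{2} B^{\frac{3}{2}}$)
$\frac{G{\left(73,-81 \right)}}{w{\left(-40 \right)}} = \frac{\frac{25}{2} + \frac{85}{8} \cdot 73}{-45 - 40 + \left(-40\right)^{2} + \sqrt{2} \left(-40\right)^{\frac{3}{2}}} = \frac{\frac{25}{2} + \frac{6205}{8}}{-45 - 40 + 1600 + \sqrt{2} \left(- 80 i \sqrt{10}\right)} = \frac{6305}{8 \left(-45 - 40 + 1600 - 160 i \sqrt{5}\right)} = \frac{6305}{8 \left(1515 - 160 i \sqrt{5}\right)}$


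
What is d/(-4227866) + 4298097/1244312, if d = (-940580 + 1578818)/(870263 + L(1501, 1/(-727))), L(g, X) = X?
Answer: 718558865125237157643/208024961624337024400 ≈ 3.4542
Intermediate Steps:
d = 231999513/316340600 (d = (-940580 + 1578818)/(870263 + 1/(-727)) = 638238/(870263 - 1/727) = 638238/(632681200/727) = 638238*(727/632681200) = 231999513/316340600 ≈ 0.73339)
d/(-4227866) + 4298097/1244312 = (231999513/316340600)/(-4227866) + 4298097/1244312 = (231999513/316340600)*(-1/4227866) + 4298097*(1/1244312) = -231999513/1337445667159600 + 4298097/1244312 = 718558865125237157643/208024961624337024400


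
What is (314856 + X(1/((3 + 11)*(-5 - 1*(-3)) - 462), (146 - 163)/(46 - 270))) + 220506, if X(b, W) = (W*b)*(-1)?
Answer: 58761333137/109760 ≈ 5.3536e+5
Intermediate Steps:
X(b, W) = -W*b
(314856 + X(1/((3 + 11)*(-5 - 1*(-3)) - 462), (146 - 163)/(46 - 270))) + 220506 = (314856 - (146 - 163)/(46 - 270)/((3 + 11)*(-5 - 1*(-3)) - 462)) + 220506 = (314856 - (-17/(-224))/(14*(-5 + 3) - 462)) + 220506 = (314856 - (-17*(-1/224))/(14*(-2) - 462)) + 220506 = (314856 - 1*17/224/(-28 - 462)) + 220506 = (314856 - 1*17/224/(-490)) + 220506 = (314856 - 1*17/224*(-1/490)) + 220506 = (314856 + 17/109760) + 220506 = 34558594577/109760 + 220506 = 58761333137/109760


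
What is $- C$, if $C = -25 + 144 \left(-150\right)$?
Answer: $21625$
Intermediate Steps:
$C = -21625$ ($C = -25 - 21600 = -21625$)
$- C = \left(-1\right) \left(-21625\right) = 21625$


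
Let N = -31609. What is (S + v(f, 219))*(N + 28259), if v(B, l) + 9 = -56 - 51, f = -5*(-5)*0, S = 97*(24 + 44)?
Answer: -21708000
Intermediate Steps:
S = 6596 (S = 97*68 = 6596)
f = 0 (f = 25*0 = 0)
v(B, l) = -116 (v(B, l) = -9 + (-56 - 51) = -9 - 107 = -116)
(S + v(f, 219))*(N + 28259) = (6596 - 116)*(-31609 + 28259) = 6480*(-3350) = -21708000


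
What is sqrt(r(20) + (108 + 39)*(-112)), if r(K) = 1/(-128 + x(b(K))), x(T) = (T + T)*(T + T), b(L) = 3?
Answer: I*sqrt(34837847)/46 ≈ 128.31*I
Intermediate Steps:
x(T) = 4*T**2 (x(T) = (2*T)*(2*T) = 4*T**2)
r(K) = -1/92 (r(K) = 1/(-128 + 4*3**2) = 1/(-128 + 4*9) = 1/(-128 + 36) = 1/(-92) = -1/92)
sqrt(r(20) + (108 + 39)*(-112)) = sqrt(-1/92 + (108 + 39)*(-112)) = sqrt(-1/92 + 147*(-112)) = sqrt(-1/92 - 16464) = sqrt(-1514689/92) = I*sqrt(34837847)/46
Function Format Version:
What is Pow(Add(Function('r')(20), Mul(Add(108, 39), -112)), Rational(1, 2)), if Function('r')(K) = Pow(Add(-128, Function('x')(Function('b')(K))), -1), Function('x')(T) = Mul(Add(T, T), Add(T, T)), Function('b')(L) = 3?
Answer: Mul(Rational(1, 46), I, Pow(34837847, Rational(1, 2))) ≈ Mul(128.31, I)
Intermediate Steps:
Function('x')(T) = Mul(4, Pow(T, 2)) (Function('x')(T) = Mul(Mul(2, T), Mul(2, T)) = Mul(4, Pow(T, 2)))
Function('r')(K) = Rational(-1, 92) (Function('r')(K) = Pow(Add(-128, Mul(4, Pow(3, 2))), -1) = Pow(Add(-128, Mul(4, 9)), -1) = Pow(Add(-128, 36), -1) = Pow(-92, -1) = Rational(-1, 92))
Pow(Add(Function('r')(20), Mul(Add(108, 39), -112)), Rational(1, 2)) = Pow(Add(Rational(-1, 92), Mul(Add(108, 39), -112)), Rational(1, 2)) = Pow(Add(Rational(-1, 92), Mul(147, -112)), Rational(1, 2)) = Pow(Add(Rational(-1, 92), -16464), Rational(1, 2)) = Pow(Rational(-1514689, 92), Rational(1, 2)) = Mul(Rational(1, 46), I, Pow(34837847, Rational(1, 2)))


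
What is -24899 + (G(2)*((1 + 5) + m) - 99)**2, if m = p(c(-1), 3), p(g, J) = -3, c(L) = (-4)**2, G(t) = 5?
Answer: -17843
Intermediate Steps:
c(L) = 16
m = -3
-24899 + (G(2)*((1 + 5) + m) - 99)**2 = -24899 + (5*((1 + 5) - 3) - 99)**2 = -24899 + (5*(6 - 3) - 99)**2 = -24899 + (5*3 - 99)**2 = -24899 + (15 - 99)**2 = -24899 + (-84)**2 = -24899 + 7056 = -17843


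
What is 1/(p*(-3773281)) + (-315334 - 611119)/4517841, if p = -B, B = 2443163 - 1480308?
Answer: -3365917218415808674/16413869685764206455 ≈ -0.20507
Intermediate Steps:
B = 962855
p = -962855 (p = -1*962855 = -962855)
1/(p*(-3773281)) + (-315334 - 611119)/4517841 = 1/(-962855*(-3773281)) + (-315334 - 611119)/4517841 = -1/962855*(-1/3773281) - 926453*1/4517841 = 1/3633122477255 - 926453/4517841 = -3365917218415808674/16413869685764206455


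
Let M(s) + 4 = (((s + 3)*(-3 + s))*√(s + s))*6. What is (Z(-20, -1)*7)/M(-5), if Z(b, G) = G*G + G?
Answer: 0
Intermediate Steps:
Z(b, G) = G + G² (Z(b, G) = G² + G = G + G²)
M(s) = -4 + 6*√2*√s*(-3 + s)*(3 + s) (M(s) = -4 + (((s + 3)*(-3 + s))*√(s + s))*6 = -4 + (((3 + s)*(-3 + s))*√(2*s))*6 = -4 + (((-3 + s)*(3 + s))*(√2*√s))*6 = -4 + (√2*√s*(-3 + s)*(3 + s))*6 = -4 + 6*√2*√s*(-3 + s)*(3 + s))
(Z(-20, -1)*7)/M(-5) = (-(1 - 1)*7)/(-4 - 54*√2*√(-5) + 6*√2*(-5)^(5/2)) = (-1*0*7)/(-4 - 54*√2*I*√5 + 6*√2*(25*I*√5)) = (0*7)/(-4 - 54*I*√10 + 150*I*√10) = 0/(-4 + 96*I*√10) = 0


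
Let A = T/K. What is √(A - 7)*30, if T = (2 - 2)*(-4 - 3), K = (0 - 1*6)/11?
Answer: 30*I*√7 ≈ 79.373*I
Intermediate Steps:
K = -6/11 (K = (0 - 6)*(1/11) = -6*1/11 = -6/11 ≈ -0.54545)
T = 0 (T = 0*(-7) = 0)
A = 0 (A = 0/(-6/11) = 0*(-11/6) = 0)
√(A - 7)*30 = √(0 - 7)*30 = √(-7)*30 = (I*√7)*30 = 30*I*√7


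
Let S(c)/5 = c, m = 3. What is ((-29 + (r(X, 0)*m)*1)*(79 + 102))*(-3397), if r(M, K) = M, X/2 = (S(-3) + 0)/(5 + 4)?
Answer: 23979423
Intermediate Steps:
S(c) = 5*c
X = -10/3 (X = 2*((5*(-3) + 0)/(5 + 4)) = 2*((-15 + 0)/9) = 2*(-15*1/9) = 2*(-5/3) = -10/3 ≈ -3.3333)
((-29 + (r(X, 0)*m)*1)*(79 + 102))*(-3397) = ((-29 - 10/3*3*1)*(79 + 102))*(-3397) = ((-29 - 10*1)*181)*(-3397) = ((-29 - 10)*181)*(-3397) = -39*181*(-3397) = -7059*(-3397) = 23979423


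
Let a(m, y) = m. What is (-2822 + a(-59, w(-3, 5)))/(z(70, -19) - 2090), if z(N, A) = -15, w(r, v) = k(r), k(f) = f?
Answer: 2881/2105 ≈ 1.3686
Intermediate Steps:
w(r, v) = r
(-2822 + a(-59, w(-3, 5)))/(z(70, -19) - 2090) = (-2822 - 59)/(-15 - 2090) = -2881/(-2105) = -2881*(-1/2105) = 2881/2105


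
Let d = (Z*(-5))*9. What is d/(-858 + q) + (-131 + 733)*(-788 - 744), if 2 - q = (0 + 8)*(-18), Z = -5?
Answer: -656652193/712 ≈ -9.2226e+5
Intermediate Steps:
q = 146 (q = 2 - (0 + 8)*(-18) = 2 - 8*(-18) = 2 - 1*(-144) = 2 + 144 = 146)
d = 225 (d = -5*(-5)*9 = 25*9 = 225)
d/(-858 + q) + (-131 + 733)*(-788 - 744) = 225/(-858 + 146) + (-131 + 733)*(-788 - 744) = 225/(-712) + 602*(-1532) = -1/712*225 - 922264 = -225/712 - 922264 = -656652193/712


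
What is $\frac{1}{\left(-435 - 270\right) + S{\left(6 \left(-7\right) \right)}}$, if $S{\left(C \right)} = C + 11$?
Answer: $- \frac{1}{736} \approx -0.0013587$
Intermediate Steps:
$S{\left(C \right)} = 11 + C$
$\frac{1}{\left(-435 - 270\right) + S{\left(6 \left(-7\right) \right)}} = \frac{1}{\left(-435 - 270\right) + \left(11 + 6 \left(-7\right)\right)} = \frac{1}{\left(-435 - 270\right) + \left(11 - 42\right)} = \frac{1}{-705 - 31} = \frac{1}{-736} = - \frac{1}{736}$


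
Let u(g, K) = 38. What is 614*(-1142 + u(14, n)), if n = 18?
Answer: -677856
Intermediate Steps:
614*(-1142 + u(14, n)) = 614*(-1142 + 38) = 614*(-1104) = -677856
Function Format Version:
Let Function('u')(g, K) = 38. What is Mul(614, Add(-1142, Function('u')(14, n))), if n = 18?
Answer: -677856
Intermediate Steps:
Mul(614, Add(-1142, Function('u')(14, n))) = Mul(614, Add(-1142, 38)) = Mul(614, -1104) = -677856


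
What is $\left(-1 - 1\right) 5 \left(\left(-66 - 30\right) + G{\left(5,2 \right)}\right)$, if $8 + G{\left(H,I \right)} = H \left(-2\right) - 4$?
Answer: $1180$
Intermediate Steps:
$G{\left(H,I \right)} = -12 - 2 H$ ($G{\left(H,I \right)} = -8 + \left(H \left(-2\right) - 4\right) = -8 - \left(4 + 2 H\right) = -12 - 2 H$)
$\left(-1 - 1\right) 5 \left(\left(-66 - 30\right) + G{\left(5,2 \right)}\right) = \left(-1 - 1\right) 5 \left(\left(-66 - 30\right) - 22\right) = \left(-2\right) 5 \left(\left(-66 - 30\right) - 22\right) = - 10 \left(-96 - 22\right) = \left(-10\right) \left(-118\right) = 1180$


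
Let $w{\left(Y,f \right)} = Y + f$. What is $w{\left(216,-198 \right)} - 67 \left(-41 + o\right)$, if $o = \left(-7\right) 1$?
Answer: $3234$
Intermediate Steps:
$o = -7$
$w{\left(216,-198 \right)} - 67 \left(-41 + o\right) = \left(216 - 198\right) - 67 \left(-41 - 7\right) = 18 - 67 \left(-48\right) = 18 - -3216 = 18 + 3216 = 3234$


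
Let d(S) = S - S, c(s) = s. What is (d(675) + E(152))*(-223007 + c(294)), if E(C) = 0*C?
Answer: 0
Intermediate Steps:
E(C) = 0
d(S) = 0
(d(675) + E(152))*(-223007 + c(294)) = (0 + 0)*(-223007 + 294) = 0*(-222713) = 0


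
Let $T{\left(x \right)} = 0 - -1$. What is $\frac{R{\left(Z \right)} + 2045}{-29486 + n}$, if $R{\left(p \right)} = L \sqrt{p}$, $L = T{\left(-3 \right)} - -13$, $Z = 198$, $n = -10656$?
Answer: $- \frac{2045}{40142} - \frac{21 \sqrt{22}}{20071} \approx -0.055852$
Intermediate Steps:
$T{\left(x \right)} = 1$ ($T{\left(x \right)} = 0 + 1 = 1$)
$L = 14$ ($L = 1 - -13 = 1 + 13 = 14$)
$R{\left(p \right)} = 14 \sqrt{p}$
$\frac{R{\left(Z \right)} + 2045}{-29486 + n} = \frac{14 \sqrt{198} + 2045}{-29486 - 10656} = \frac{14 \cdot 3 \sqrt{22} + 2045}{-40142} = \left(42 \sqrt{22} + 2045\right) \left(- \frac{1}{40142}\right) = \left(2045 + 42 \sqrt{22}\right) \left(- \frac{1}{40142}\right) = - \frac{2045}{40142} - \frac{21 \sqrt{22}}{20071}$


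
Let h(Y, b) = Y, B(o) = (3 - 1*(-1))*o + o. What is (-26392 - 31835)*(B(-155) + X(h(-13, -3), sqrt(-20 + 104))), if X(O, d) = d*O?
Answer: 45125925 + 1513902*sqrt(21) ≈ 5.2063e+7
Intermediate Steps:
B(o) = 5*o (B(o) = (3 + 1)*o + o = 4*o + o = 5*o)
X(O, d) = O*d
(-26392 - 31835)*(B(-155) + X(h(-13, -3), sqrt(-20 + 104))) = (-26392 - 31835)*(5*(-155) - 13*sqrt(-20 + 104)) = -58227*(-775 - 26*sqrt(21)) = 45125925 + 1513902*sqrt(21)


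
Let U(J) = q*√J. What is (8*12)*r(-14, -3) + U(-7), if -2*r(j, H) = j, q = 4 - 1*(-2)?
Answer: 672 + 6*I*√7 ≈ 672.0 + 15.875*I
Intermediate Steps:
q = 6 (q = 4 + 2 = 6)
r(j, H) = -j/2
U(J) = 6*√J
(8*12)*r(-14, -3) + U(-7) = (8*12)*(-½*(-14)) + 6*√(-7) = 96*7 + 6*(I*√7) = 672 + 6*I*√7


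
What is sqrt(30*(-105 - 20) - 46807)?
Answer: I*sqrt(50557) ≈ 224.85*I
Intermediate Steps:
sqrt(30*(-105 - 20) - 46807) = sqrt(30*(-125) - 46807) = sqrt(-3750 - 46807) = sqrt(-50557) = I*sqrt(50557)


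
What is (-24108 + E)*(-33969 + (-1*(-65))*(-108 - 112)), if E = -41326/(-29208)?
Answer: 16993225453061/14604 ≈ 1.1636e+9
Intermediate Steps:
E = 20663/14604 (E = -41326*(-1/29208) = 20663/14604 ≈ 1.4149)
(-24108 + E)*(-33969 + (-1*(-65))*(-108 - 112)) = (-24108 + 20663/14604)*(-33969 + (-1*(-65))*(-108 - 112)) = -352052569*(-33969 + 65*(-220))/14604 = -352052569*(-33969 - 14300)/14604 = -352052569/14604*(-48269) = 16993225453061/14604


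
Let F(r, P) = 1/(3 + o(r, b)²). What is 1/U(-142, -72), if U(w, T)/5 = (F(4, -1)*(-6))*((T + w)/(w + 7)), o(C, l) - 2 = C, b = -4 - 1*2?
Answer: -351/428 ≈ -0.82009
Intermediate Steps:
b = -6 (b = -4 - 2 = -6)
o(C, l) = 2 + C
F(r, P) = 1/(3 + (2 + r)²)
U(w, T) = -10*(T + w)/(13*(7 + w)) (U(w, T) = 5*((-6/(3 + (2 + 4)²))*((T + w)/(w + 7))) = 5*((-6/(3 + 6²))*((T + w)/(7 + w))) = 5*((-6/(3 + 36))*((T + w)/(7 + w))) = 5*((-6/39)*((T + w)/(7 + w))) = 5*(((1/39)*(-6))*((T + w)/(7 + w))) = 5*(-2*(T + w)/(13*(7 + w))) = -10*(T + w)/(13*(7 + w)))
1/U(-142, -72) = 1/(10*(-1*(-72) - 1*(-142))/(13*(7 - 142))) = 1/((10/13)*(72 + 142)/(-135)) = 1/((10/13)*(-1/135)*214) = 1/(-428/351) = -351/428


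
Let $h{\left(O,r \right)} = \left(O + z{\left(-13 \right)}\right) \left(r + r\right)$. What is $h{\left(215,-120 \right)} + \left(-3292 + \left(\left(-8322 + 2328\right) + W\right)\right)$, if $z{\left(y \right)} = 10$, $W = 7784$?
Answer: $-55502$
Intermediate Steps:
$h{\left(O,r \right)} = 2 r \left(10 + O\right)$ ($h{\left(O,r \right)} = \left(O + 10\right) \left(r + r\right) = \left(10 + O\right) 2 r = 2 r \left(10 + O\right)$)
$h{\left(215,-120 \right)} + \left(-3292 + \left(\left(-8322 + 2328\right) + W\right)\right) = 2 \left(-120\right) \left(10 + 215\right) + \left(-3292 + \left(\left(-8322 + 2328\right) + 7784\right)\right) = 2 \left(-120\right) 225 + \left(-3292 + \left(-5994 + 7784\right)\right) = -54000 + \left(-3292 + 1790\right) = -54000 - 1502 = -55502$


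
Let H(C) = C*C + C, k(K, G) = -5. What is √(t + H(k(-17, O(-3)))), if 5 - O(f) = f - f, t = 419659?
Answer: 3*√46631 ≈ 647.83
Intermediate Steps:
O(f) = 5 (O(f) = 5 - (f - f) = 5 - 1*0 = 5 + 0 = 5)
H(C) = C + C² (H(C) = C² + C = C + C²)
√(t + H(k(-17, O(-3)))) = √(419659 - 5*(1 - 5)) = √(419659 - 5*(-4)) = √(419659 + 20) = √419679 = 3*√46631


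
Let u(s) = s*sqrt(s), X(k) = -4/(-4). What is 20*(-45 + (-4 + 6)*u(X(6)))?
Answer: -860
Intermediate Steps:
X(k) = 1 (X(k) = -4*(-1/4) = 1)
u(s) = s**(3/2)
20*(-45 + (-4 + 6)*u(X(6))) = 20*(-45 + (-4 + 6)*1**(3/2)) = 20*(-45 + 2*1) = 20*(-45 + 2) = 20*(-43) = -860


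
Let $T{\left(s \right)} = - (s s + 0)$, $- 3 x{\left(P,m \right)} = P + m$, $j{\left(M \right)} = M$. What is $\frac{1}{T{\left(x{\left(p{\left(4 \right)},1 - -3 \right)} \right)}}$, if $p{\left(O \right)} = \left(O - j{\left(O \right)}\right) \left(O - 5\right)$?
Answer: $- \frac{9}{16} \approx -0.5625$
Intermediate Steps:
$p{\left(O \right)} = 0$ ($p{\left(O \right)} = \left(O - O\right) \left(O - 5\right) = 0 \left(-5 + O\right) = 0$)
$x{\left(P,m \right)} = - \frac{P}{3} - \frac{m}{3}$ ($x{\left(P,m \right)} = - \frac{P + m}{3} = - \frac{P}{3} - \frac{m}{3}$)
$T{\left(s \right)} = - s^{2}$ ($T{\left(s \right)} = - (s^{2} + 0) = - s^{2}$)
$\frac{1}{T{\left(x{\left(p{\left(4 \right)},1 - -3 \right)} \right)}} = \frac{1}{\left(-1\right) \left(\left(- \frac{1}{3}\right) 0 - \frac{1 - -3}{3}\right)^{2}} = \frac{1}{\left(-1\right) \left(0 - \frac{1 + 3}{3}\right)^{2}} = \frac{1}{\left(-1\right) \left(0 - \frac{4}{3}\right)^{2}} = \frac{1}{\left(-1\right) \left(- \frac{4}{3}\right)^{2}} = \frac{1}{\left(-1\right) \frac{16}{9}} = \frac{1}{- \frac{16}{9}} = - \frac{9}{16}$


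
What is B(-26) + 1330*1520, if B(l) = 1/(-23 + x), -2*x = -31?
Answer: 30323998/15 ≈ 2.0216e+6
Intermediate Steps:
x = 31/2 (x = -½*(-31) = 31/2 ≈ 15.500)
B(l) = -2/15 (B(l) = 1/(-23 + 31/2) = 1/(-15/2) = -2/15)
B(-26) + 1330*1520 = -2/15 + 1330*1520 = -2/15 + 2021600 = 30323998/15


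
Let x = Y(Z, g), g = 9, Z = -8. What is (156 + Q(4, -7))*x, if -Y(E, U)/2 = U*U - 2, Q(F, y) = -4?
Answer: -24016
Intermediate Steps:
Y(E, U) = 4 - 2*U**2 (Y(E, U) = -2*(U*U - 2) = -2*(U**2 - 2) = -2*(-2 + U**2) = 4 - 2*U**2)
x = -158 (x = 4 - 2*9**2 = 4 - 2*81 = 4 - 162 = -158)
(156 + Q(4, -7))*x = (156 - 4)*(-158) = 152*(-158) = -24016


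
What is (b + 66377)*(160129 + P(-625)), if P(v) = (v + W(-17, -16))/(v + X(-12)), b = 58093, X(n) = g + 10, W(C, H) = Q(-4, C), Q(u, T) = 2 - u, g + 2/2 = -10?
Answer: 6238521848655/313 ≈ 1.9931e+10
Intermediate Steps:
g = -11 (g = -1 - 10 = -11)
W(C, H) = 6 (W(C, H) = 2 - 1*(-4) = 2 + 4 = 6)
X(n) = -1 (X(n) = -11 + 10 = -1)
P(v) = (6 + v)/(-1 + v) (P(v) = (v + 6)/(v - 1) = (6 + v)/(-1 + v))
(b + 66377)*(160129 + P(-625)) = (58093 + 66377)*(160129 + (6 - 625)/(-1 - 625)) = 124470*(160129 - 619/(-626)) = 124470*(160129 - 1/626*(-619)) = 124470*(160129 + 619/626) = 124470*(100241373/626) = 6238521848655/313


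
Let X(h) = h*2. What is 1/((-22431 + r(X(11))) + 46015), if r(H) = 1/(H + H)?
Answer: 44/1037697 ≈ 4.2402e-5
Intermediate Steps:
X(h) = 2*h
r(H) = 1/(2*H)
1/((-22431 + r(X(11))) + 46015) = 1/((-22431 + 1/(2*((2*11)))) + 46015) = 1/((-22431 + (½)/22) + 46015) = 1/((-22431 + (½)*(1/22)) + 46015) = 1/((-22431 + 1/44) + 46015) = 1/(-986963/44 + 46015) = 1/(1037697/44) = 44/1037697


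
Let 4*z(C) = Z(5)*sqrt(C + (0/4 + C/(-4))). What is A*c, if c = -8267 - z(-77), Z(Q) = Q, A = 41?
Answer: -338947 - 205*I*sqrt(231)/8 ≈ -3.3895e+5 - 389.47*I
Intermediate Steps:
z(C) = 5*sqrt(3)*sqrt(C)/8 (z(C) = (5*sqrt(C + (0/4 + C/(-4))))/4 = (5*sqrt(C + (0*(1/4) + C*(-1/4))))/4 = (5*sqrt(C + (0 - C/4)))/4 = (5*sqrt(C - C/4))/4 = (5*sqrt(3*C/4))/4 = (5*(sqrt(3)*sqrt(C)/2))/4 = (5*sqrt(3)*sqrt(C)/2)/4 = 5*sqrt(3)*sqrt(C)/8)
c = -8267 - 5*I*sqrt(231)/8 (c = -8267 - 5*sqrt(3)*sqrt(-77)/8 = -8267 - 5*sqrt(3)*I*sqrt(77)/8 = -8267 - 5*I*sqrt(231)/8 ≈ -8267.0 - 9.4992*I)
A*c = 41*(-8267 - 5*I*sqrt(231)/8) = -338947 - 205*I*sqrt(231)/8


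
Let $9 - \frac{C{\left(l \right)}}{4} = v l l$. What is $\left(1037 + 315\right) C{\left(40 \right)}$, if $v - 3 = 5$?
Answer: $-69173728$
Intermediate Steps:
$v = 8$ ($v = 3 + 5 = 8$)
$C{\left(l \right)} = 36 - 32 l^{2}$ ($C{\left(l \right)} = 36 - 4 \cdot 8 l l = 36 - 4 \cdot 8 l^{2} = 36 - 32 l^{2}$)
$\left(1037 + 315\right) C{\left(40 \right)} = \left(1037 + 315\right) \left(36 - 32 \cdot 40^{2}\right) = 1352 \left(36 - 51200\right) = 1352 \left(-51164\right) = -69173728$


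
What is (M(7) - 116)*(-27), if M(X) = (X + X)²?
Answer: -2160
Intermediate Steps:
M(X) = 4*X² (M(X) = (2*X)² = 4*X²)
(M(7) - 116)*(-27) = (4*7² - 116)*(-27) = (4*49 - 116)*(-27) = (196 - 116)*(-27) = 80*(-27) = -2160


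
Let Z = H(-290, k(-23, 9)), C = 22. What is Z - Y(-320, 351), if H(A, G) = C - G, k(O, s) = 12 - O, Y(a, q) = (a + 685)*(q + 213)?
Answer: -205873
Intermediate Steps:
Y(a, q) = (213 + q)*(685 + a) (Y(a, q) = (685 + a)*(213 + q) = (213 + q)*(685 + a))
H(A, G) = 22 - G
Z = -13 (Z = 22 - (12 - 1*(-23)) = 22 - (12 + 23) = 22 - 1*35 = 22 - 35 = -13)
Z - Y(-320, 351) = -13 - (145905 + 213*(-320) + 685*351 - 320*351) = -13 - (145905 - 68160 + 240435 - 112320) = -13 - 1*205860 = -13 - 205860 = -205873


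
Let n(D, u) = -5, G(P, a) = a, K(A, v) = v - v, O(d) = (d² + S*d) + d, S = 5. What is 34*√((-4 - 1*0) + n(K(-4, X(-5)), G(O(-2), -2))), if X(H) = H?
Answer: 102*I ≈ 102.0*I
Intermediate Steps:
O(d) = d² + 6*d (O(d) = (d² + 5*d) + d = d² + 6*d)
K(A, v) = 0
34*√((-4 - 1*0) + n(K(-4, X(-5)), G(O(-2), -2))) = 34*√((-4 - 1*0) - 5) = 34*√((-4 + 0) - 5) = 34*√(-4 - 5) = 34*√(-9) = 34*(3*I) = 102*I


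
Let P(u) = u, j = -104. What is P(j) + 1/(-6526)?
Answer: -678705/6526 ≈ -104.00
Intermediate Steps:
P(j) + 1/(-6526) = -104 + 1/(-6526) = -104 - 1/6526 = -678705/6526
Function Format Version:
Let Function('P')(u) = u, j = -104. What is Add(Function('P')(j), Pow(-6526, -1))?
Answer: Rational(-678705, 6526) ≈ -104.00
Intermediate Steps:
Add(Function('P')(j), Pow(-6526, -1)) = Add(-104, Pow(-6526, -1)) = Add(-104, Rational(-1, 6526)) = Rational(-678705, 6526)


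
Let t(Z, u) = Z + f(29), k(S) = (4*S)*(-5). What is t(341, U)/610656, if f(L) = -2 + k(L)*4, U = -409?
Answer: -1981/610656 ≈ -0.0032441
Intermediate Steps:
k(S) = -20*S
f(L) = -2 - 80*L (f(L) = -2 - 20*L*4 = -2 - 80*L)
t(Z, u) = -2322 + Z (t(Z, u) = Z + (-2 - 80*29) = Z + (-2 - 2320) = Z - 2322 = -2322 + Z)
t(341, U)/610656 = (-2322 + 341)/610656 = -1981*1/610656 = -1981/610656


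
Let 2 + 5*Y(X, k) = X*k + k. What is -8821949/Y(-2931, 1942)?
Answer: 1917815/247394 ≈ 7.7521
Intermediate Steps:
Y(X, k) = -⅖ + k/5 + X*k/5 (Y(X, k) = -⅖ + (X*k + k)/5 = -⅖ + (k + X*k)/5 = -⅖ + (k/5 + X*k/5) = -⅖ + k/5 + X*k/5)
-8821949/Y(-2931, 1942) = -8821949/(-⅖ + (⅕)*1942 + (⅕)*(-2931)*1942) = -8821949/(-⅖ + 1942/5 - 5692002/5) = -8821949/(-5690062/5) = -8821949*(-5/5690062) = 1917815/247394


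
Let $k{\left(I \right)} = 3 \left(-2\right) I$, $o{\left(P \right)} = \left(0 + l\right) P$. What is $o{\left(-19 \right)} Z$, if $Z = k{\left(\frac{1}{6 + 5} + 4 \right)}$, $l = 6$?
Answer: $\frac{30780}{11} \approx 2798.2$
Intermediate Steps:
$o{\left(P \right)} = 6 P$ ($o{\left(P \right)} = \left(0 + 6\right) P = 6 P$)
$k{\left(I \right)} = - 6 I$
$Z = - \frac{270}{11}$ ($Z = - 6 \left(\frac{1}{6 + 5} + 4\right) = - 6 \left(\frac{1}{11} + 4\right) = \left(-6\right) \frac{45}{11} = - \frac{270}{11} \approx -24.545$)
$o{\left(-19 \right)} Z = 6 \left(-19\right) \left(- \frac{270}{11}\right) = \left(-114\right) \left(- \frac{270}{11}\right) = \frac{30780}{11}$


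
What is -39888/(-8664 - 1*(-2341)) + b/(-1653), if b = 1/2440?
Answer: 160881061837/25502682360 ≈ 6.3084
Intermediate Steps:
b = 1/2440 ≈ 0.00040984
-39888/(-8664 - 1*(-2341)) + b/(-1653) = -39888/(-8664 - 1*(-2341)) + (1/2440)/(-1653) = -39888/(-8664 + 2341) + (1/2440)*(-1/1653) = -39888/(-6323) - 1/4033320 = -39888*(-1/6323) - 1/4033320 = 39888/6323 - 1/4033320 = 160881061837/25502682360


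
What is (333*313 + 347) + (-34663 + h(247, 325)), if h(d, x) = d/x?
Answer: 1747844/25 ≈ 69914.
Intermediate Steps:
(333*313 + 347) + (-34663 + h(247, 325)) = (333*313 + 347) + (-34663 + 247/325) = (104229 + 347) + (-34663 + 247*(1/325)) = 104576 + (-34663 + 19/25) = 104576 - 866556/25 = 1747844/25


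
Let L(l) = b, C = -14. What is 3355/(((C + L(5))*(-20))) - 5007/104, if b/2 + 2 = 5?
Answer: -11305/416 ≈ -27.175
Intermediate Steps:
b = 6 (b = -4 + 2*5 = -4 + 10 = 6)
L(l) = 6
3355/(((C + L(5))*(-20))) - 5007/104 = 3355/(((-14 + 6)*(-20))) - 5007/104 = 3355/((-8*(-20))) - 5007*1/104 = 3355/160 - 5007/104 = 3355*(1/160) - 5007/104 = 671/32 - 5007/104 = -11305/416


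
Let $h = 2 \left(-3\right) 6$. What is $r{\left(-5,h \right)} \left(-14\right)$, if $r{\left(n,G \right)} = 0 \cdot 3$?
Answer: $0$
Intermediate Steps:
$h = -36$ ($h = \left(-6\right) 6 = -36$)
$r{\left(n,G \right)} = 0$
$r{\left(-5,h \right)} \left(-14\right) = 0 \left(-14\right) = 0$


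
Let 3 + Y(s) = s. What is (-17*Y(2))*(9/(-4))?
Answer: -153/4 ≈ -38.250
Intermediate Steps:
Y(s) = -3 + s
(-17*Y(2))*(9/(-4)) = (-17*(-3 + 2))*(9/(-4)) = (-17*(-1))*(9*(-¼)) = 17*(-9/4) = -153/4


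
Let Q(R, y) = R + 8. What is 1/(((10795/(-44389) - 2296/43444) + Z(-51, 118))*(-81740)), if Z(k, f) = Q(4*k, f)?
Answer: 482108929/7735552677725100 ≈ 6.2324e-8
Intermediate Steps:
Q(R, y) = 8 + R
Z(k, f) = 8 + 4*k
1/(((10795/(-44389) - 2296/43444) + Z(-51, 118))*(-81740)) = 1/(((10795/(-44389) - 2296/43444) + (8 + 4*(-51)))*(-81740)) = -1/81740/((10795*(-1/44389) - 2296*1/43444) + (8 - 204)) = -1/81740/((-10795/44389 - 574/10861) - 196) = -1/81740/(-142723781/482108929 - 196) = -1/81740/(-94636073865/482108929) = -482108929/94636073865*(-1/81740) = 482108929/7735552677725100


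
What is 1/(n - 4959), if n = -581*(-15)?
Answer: 1/3756 ≈ 0.00026624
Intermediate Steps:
n = 8715
1/(n - 4959) = 1/(8715 - 4959) = 1/3756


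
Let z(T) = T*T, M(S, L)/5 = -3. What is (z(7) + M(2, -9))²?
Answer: 1156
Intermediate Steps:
M(S, L) = -15 (M(S, L) = 5*(-3) = -15)
z(T) = T²
(z(7) + M(2, -9))² = (7² - 15)² = (49 - 15)² = 34² = 1156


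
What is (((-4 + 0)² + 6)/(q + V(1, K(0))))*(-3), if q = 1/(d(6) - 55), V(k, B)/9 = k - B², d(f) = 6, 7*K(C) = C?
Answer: -147/20 ≈ -7.3500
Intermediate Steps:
K(C) = C/7
V(k, B) = -9*B² + 9*k (V(k, B) = 9*(k - B²) = -9*B² + 9*k)
q = -1/49 (q = 1/(6 - 55) = 1/(-49) = -1/49 ≈ -0.020408)
(((-4 + 0)² + 6)/(q + V(1, K(0))))*(-3) = (((-4 + 0)² + 6)/(-1/49 + (-9*((⅐)*0)² + 9*1)))*(-3) = (((-4)² + 6)/(-1/49 + (-9*0² + 9)))*(-3) = ((16 + 6)/(-1/49 + (-9*0 + 9)))*(-3) = (22/(-1/49 + (0 + 9)))*(-3) = (22/(-1/49 + 9))*(-3) = (22/(440/49))*(-3) = (22*(49/440))*(-3) = (49/20)*(-3) = -147/20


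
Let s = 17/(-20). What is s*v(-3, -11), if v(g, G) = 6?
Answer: -51/10 ≈ -5.1000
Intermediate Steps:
s = -17/20 (s = 17*(-1/20) = -17/20 ≈ -0.85000)
s*v(-3, -11) = -17/20*6 = -51/10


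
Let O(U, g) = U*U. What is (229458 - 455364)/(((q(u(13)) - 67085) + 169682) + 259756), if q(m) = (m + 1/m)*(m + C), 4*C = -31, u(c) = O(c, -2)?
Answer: -76356228/131686559 ≈ -0.57983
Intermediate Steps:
O(U, g) = U²
u(c) = c²
C = -31/4 (C = (¼)*(-31) = -31/4 ≈ -7.7500)
q(m) = (-31/4 + m)*(m + 1/m) (q(m) = (m + 1/m)*(m - 31/4) = (m + 1/m)*(-31/4 + m) = (-31/4 + m)*(m + 1/m))
(229458 - 455364)/(((q(u(13)) - 67085) + 169682) + 259756) = (229458 - 455364)/((((1 + (13²)² - 31/4*13² - 31/(4*(13²))) - 67085) + 169682) + 259756) = -225906/((((1 + 169² - 31/4*169 - 31/4/169) - 67085) + 169682) + 259756) = -225906/((((1 + 28561 - 5239/4 - 31/4*1/169) - 67085) + 169682) + 259756) = -225906/((((1 + 28561 - 5239/4 - 31/676) - 67085) + 169682) + 259756) = -225906/(((9211245/338 - 67085) + 169682) + 259756) = -225906/((-13463485/338 + 169682) + 259756) = -225906/(43889031/338 + 259756) = -225906/131686559/338 = -225906*338/131686559 = -76356228/131686559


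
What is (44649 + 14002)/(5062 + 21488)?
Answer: 58651/26550 ≈ 2.2091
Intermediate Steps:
(44649 + 14002)/(5062 + 21488) = 58651/26550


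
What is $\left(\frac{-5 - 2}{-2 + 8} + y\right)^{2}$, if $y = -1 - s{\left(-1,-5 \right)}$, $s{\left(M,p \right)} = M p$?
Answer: $\frac{1849}{36} \approx 51.361$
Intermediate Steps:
$y = -6$ ($y = -1 - \left(-1\right) \left(-5\right) = -1 - 5 = -6$)
$\left(\frac{-5 - 2}{-2 + 8} + y\right)^{2} = \left(\frac{-5 - 2}{-2 + 8} - 6\right)^{2} = \left(- \frac{7}{6} - 6\right)^{2} = \left(- \frac{43}{6}\right)^{2} = \frac{1849}{36}$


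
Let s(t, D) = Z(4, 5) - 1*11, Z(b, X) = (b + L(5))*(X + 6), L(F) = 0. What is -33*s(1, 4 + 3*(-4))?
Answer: -1089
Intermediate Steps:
Z(b, X) = b*(6 + X) (Z(b, X) = (b + 0)*(X + 6) = b*(6 + X))
s(t, D) = 33 (s(t, D) = 4*(6 + 5) - 1*11 = 4*11 - 11 = 44 - 11 = 33)
-33*s(1, 4 + 3*(-4)) = -33*33 = -1089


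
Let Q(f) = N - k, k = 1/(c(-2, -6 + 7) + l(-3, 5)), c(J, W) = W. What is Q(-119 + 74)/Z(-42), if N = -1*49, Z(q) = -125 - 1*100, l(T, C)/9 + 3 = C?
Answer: 932/4275 ≈ 0.21801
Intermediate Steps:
l(T, C) = -27 + 9*C
Z(q) = -225 (Z(q) = -125 - 100 = -225)
k = 1/19 (k = 1/((-6 + 7) + (-27 + 9*5)) = 1/(1 + (-27 + 45)) = 1/(1 + 18) = 1/19 ≈ 0.052632)
N = -49
Q(f) = -932/19 (Q(f) = -49 - 1*1/19 = -49 - 1/19 = -932/19)
Q(-119 + 74)/Z(-42) = -932/19/(-225) = -932/19*(-1/225) = 932/4275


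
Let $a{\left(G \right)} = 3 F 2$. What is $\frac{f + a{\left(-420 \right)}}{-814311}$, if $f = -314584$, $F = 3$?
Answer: $\frac{314566}{814311} \approx 0.3863$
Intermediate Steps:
$a{\left(G \right)} = 18$ ($a{\left(G \right)} = 3 \cdot 3 \cdot 2 = 9 \cdot 2 = 18$)
$\frac{f + a{\left(-420 \right)}}{-814311} = \frac{-314584 + 18}{-814311} = \left(-314566\right) \left(- \frac{1}{814311}\right) = \frac{314566}{814311}$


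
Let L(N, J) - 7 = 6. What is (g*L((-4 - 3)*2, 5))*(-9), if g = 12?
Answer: -1404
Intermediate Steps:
L(N, J) = 13 (L(N, J) = 7 + 6 = 13)
(g*L((-4 - 3)*2, 5))*(-9) = (12*13)*(-9) = 156*(-9) = -1404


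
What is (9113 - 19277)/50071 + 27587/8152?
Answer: 185493107/58311256 ≈ 3.1811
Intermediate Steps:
(9113 - 19277)/50071 + 27587/8152 = -10164*1/50071 + 27587*(1/8152) = -1452/7153 + 27587/8152 = 185493107/58311256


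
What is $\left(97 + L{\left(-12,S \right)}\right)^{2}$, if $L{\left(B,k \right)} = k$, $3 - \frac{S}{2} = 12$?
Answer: $6241$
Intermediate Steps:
$S = -18$ ($S = 6 - 24 = -18$)
$\left(97 + L{\left(-12,S \right)}\right)^{2} = \left(97 - 18\right)^{2} = 79^{2} = 6241$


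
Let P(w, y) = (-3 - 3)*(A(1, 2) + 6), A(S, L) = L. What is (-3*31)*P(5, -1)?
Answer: 4464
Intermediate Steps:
P(w, y) = -48 (P(w, y) = (-3 - 3)*(2 + 6) = -6*8 = -48)
(-3*31)*P(5, -1) = -3*31*(-48) = -93*(-48) = 4464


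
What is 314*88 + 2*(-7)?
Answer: 27618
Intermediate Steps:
314*88 + 2*(-7) = 27632 - 14 = 27618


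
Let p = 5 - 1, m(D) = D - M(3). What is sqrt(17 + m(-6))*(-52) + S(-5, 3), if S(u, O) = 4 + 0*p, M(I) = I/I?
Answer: 4 - 52*sqrt(10) ≈ -160.44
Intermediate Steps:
M(I) = 1
m(D) = -1 + D (m(D) = D - 1*1 = D - 1 = -1 + D)
p = 4
S(u, O) = 4 (S(u, O) = 4 + 0*4 = 4 + 0 = 4)
sqrt(17 + m(-6))*(-52) + S(-5, 3) = sqrt(17 + (-1 - 6))*(-52) + 4 = sqrt(17 - 7)*(-52) + 4 = sqrt(10)*(-52) + 4 = -52*sqrt(10) + 4 = 4 - 52*sqrt(10)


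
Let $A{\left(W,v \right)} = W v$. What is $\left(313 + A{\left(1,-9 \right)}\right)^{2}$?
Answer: $92416$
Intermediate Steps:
$\left(313 + A{\left(1,-9 \right)}\right)^{2} = \left(313 + 1 \left(-9\right)\right)^{2} = \left(313 - 9\right)^{2} = 304^{2} = 92416$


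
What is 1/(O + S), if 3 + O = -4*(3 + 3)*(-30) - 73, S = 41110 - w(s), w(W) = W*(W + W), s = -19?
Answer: 1/41032 ≈ 2.4371e-5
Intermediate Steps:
w(W) = 2*W**2 (w(W) = W*(2*W) = 2*W**2)
S = 40388 (S = 41110 - 2*(-19)**2 = 41110 - 2*361 = 41110 - 1*722 = 41110 - 722 = 40388)
O = 644 (O = -3 + (-4*(3 + 3)*(-30) - 73) = -3 + (-4*6*(-30) - 73) = -3 + (-24*(-30) - 73) = -3 + (720 - 73) = -3 + 647 = 644)
1/(O + S) = 1/(644 + 40388) = 1/41032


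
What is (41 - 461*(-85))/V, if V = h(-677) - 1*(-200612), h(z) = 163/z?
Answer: 26556002/135814161 ≈ 0.19553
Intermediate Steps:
V = 135814161/677 (V = 163/(-677) - 1*(-200612) = 163*(-1/677) + 200612 = -163/677 + 200612 = 135814161/677 ≈ 2.0061e+5)
(41 - 461*(-85))/V = (41 - 461*(-85))/(135814161/677) = (41 + 39185)*(677/135814161) = 39226*(677/135814161) = 26556002/135814161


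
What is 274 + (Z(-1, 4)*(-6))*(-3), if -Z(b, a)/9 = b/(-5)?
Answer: 1208/5 ≈ 241.60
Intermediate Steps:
Z(b, a) = 9*b/5 (Z(b, a) = -9*b/(-5) = -9*b*(-1)/5 = -(-9)*b/5 = 9*b/5)
274 + (Z(-1, 4)*(-6))*(-3) = 274 + (((9/5)*(-1))*(-6))*(-3) = 274 - 9/5*(-6)*(-3) = 274 + (54/5)*(-3) = 274 - 162/5 = 1208/5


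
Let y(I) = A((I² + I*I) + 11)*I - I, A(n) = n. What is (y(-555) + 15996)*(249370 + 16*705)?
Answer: -89115532287600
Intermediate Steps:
y(I) = -I + I*(11 + 2*I²) (y(I) = ((I² + I*I) + 11)*I - I = ((I² + I²) + 11)*I - I = (2*I² + 11)*I - I = (11 + 2*I²)*I - I = I*(11 + 2*I²) - I = -I + I*(11 + 2*I²))
(y(-555) + 15996)*(249370 + 16*705) = (2*(-555)*(5 + (-555)²) + 15996)*(249370 + 16*705) = (2*(-555)*(5 + 308025) + 15996)*(249370 + 11280) = (2*(-555)*308030 + 15996)*260650 = (-341913300 + 15996)*260650 = -341897304*260650 = -89115532287600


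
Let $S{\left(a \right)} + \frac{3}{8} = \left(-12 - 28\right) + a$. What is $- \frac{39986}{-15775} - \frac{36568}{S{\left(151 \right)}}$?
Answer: $- \frac{915898798}{2792175} \approx -328.02$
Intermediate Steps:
$S{\left(a \right)} = - \frac{323}{8} + a$ ($S{\left(a \right)} = - \frac{3}{8} + \left(\left(-12 - 28\right) + a\right) = - \frac{3}{8} + \left(-40 + a\right) = - \frac{323}{8} + a$)
$- \frac{39986}{-15775} - \frac{36568}{S{\left(151 \right)}} = - \frac{39986}{-15775} - \frac{36568}{- \frac{323}{8} + 151} = \left(-39986\right) \left(- \frac{1}{15775}\right) - \frac{36568}{\frac{885}{8}} = \frac{39986}{15775} - \frac{292544}{885} = - \frac{915898798}{2792175}$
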